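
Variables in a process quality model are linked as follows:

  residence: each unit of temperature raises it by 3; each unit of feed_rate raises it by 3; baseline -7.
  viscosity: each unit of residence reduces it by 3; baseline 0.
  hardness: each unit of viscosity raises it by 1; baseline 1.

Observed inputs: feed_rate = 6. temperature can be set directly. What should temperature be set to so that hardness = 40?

temperature = -8

Substituting into the residence equation gives residence = 3*temperature + 11.
So viscosity = -9*temperature - 33.
So hardness = -9*temperature - 32.
Solve -9*temperature - 32 = 40: temperature = (40 + 32) / -9 = -8.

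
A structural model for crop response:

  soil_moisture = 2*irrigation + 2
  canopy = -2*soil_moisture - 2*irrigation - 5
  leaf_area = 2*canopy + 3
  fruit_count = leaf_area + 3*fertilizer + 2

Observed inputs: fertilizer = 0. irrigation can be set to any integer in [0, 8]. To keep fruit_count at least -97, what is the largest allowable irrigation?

Substituting into the canopy equation gives canopy = -6*irrigation - 9.
Substituting into the leaf_area equation gives leaf_area = -12*irrigation - 15.
fruit_count becomes -12*irrigation - 13.
Require -12*irrigation - 13 ≥ -97, so irrigation ≤ 7.
The largest integer in [0, 8] satisfying this is 7.

irrigation = 7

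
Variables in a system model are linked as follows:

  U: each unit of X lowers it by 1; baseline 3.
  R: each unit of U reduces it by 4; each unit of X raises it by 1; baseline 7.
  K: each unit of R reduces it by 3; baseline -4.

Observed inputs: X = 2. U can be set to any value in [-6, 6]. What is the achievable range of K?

Intervening on U fixes its value directly, overriding its dependence on X.
Substituting into the R equation gives R = -4*U + 9.
Substituting into the K equation gives K = 12*U - 31.
Linear in U, so extremes are at the endpoints: U = -6 gives K = -103; U = 6 gives K = 41.

-103 to 41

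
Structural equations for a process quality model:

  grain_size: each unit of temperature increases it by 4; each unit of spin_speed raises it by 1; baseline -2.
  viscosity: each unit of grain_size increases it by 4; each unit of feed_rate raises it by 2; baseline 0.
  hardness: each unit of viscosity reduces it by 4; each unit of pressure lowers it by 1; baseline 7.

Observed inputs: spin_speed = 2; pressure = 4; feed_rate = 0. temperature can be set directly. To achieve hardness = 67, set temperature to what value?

Substituting into the grain_size equation gives grain_size = 4*temperature.
viscosity becomes 16*temperature.
Substituting into the hardness equation gives hardness = -64*temperature + 3.
Solve -64*temperature + 3 = 67: temperature = (67 - 3) / -64 = -1.

temperature = -1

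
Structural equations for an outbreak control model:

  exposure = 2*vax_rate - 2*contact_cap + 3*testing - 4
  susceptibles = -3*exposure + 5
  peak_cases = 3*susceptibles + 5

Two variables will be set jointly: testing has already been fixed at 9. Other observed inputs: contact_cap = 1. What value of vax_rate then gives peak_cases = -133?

With testing held at 9:
Substituting into the exposure equation gives exposure = 2*vax_rate + 21.
susceptibles becomes -6*vax_rate - 58.
peak_cases becomes -18*vax_rate - 169.
Solve -18*vax_rate - 169 = -133: vax_rate = (-133 + 169) / -18 = -2.

vax_rate = -2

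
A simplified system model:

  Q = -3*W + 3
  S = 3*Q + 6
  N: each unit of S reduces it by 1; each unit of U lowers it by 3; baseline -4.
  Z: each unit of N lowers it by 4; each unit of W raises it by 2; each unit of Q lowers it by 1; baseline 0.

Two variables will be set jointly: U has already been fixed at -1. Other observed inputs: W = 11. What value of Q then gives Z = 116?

Q = 6

With U held at -1:
Intervening on Q fixes its value directly, overriding its dependence on W.
Substituting into the N equation gives N = -3*Q - 7.
So Z = 11*Q + 50.
Solve 11*Q + 50 = 116: Q = (116 - 50) / 11 = 6.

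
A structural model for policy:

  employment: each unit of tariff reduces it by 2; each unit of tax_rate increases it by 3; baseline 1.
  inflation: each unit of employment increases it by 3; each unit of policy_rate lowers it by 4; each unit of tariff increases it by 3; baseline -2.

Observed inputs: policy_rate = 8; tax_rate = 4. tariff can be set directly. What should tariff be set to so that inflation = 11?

tariff = -2

Substituting into the employment equation gives employment = -2*tariff + 13.
So inflation = -3*tariff + 5.
Solve -3*tariff + 5 = 11: tariff = (11 - 5) / -3 = -2.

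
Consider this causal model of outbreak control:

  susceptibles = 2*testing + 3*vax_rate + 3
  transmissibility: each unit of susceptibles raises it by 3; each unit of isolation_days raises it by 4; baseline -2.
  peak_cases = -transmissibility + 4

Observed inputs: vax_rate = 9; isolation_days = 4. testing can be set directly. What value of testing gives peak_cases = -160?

testing = 10

Substituting into the susceptibles equation gives susceptibles = 2*testing + 30.
This gives transmissibility = 6*testing + 104.
Substituting into the peak_cases equation gives peak_cases = -6*testing - 100.
Solve -6*testing - 100 = -160: testing = (-160 + 100) / -6 = 10.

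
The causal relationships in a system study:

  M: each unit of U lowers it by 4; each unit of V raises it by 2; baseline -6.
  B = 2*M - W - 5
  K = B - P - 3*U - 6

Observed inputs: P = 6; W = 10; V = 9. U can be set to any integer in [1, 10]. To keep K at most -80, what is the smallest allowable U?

U = 7

Substituting into the M equation gives M = -4*U + 12.
Substituting into the B equation gives B = -8*U + 9.
K becomes -11*U - 3.
Require -11*U - 3 ≤ -80, so U ≥ 7.
The smallest integer in [1, 10] satisfying this is 7.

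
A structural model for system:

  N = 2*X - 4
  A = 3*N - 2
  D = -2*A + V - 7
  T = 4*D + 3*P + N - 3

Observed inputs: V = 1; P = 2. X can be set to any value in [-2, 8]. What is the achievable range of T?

Substituting into the A equation gives A = 6*X - 14.
Substituting into the D equation gives D = -12*X + 22.
Substituting into the T equation gives T = -46*X + 87.
Linear in X, so extremes are at the endpoints: X = -2 gives T = 179; X = 8 gives T = -281.

-281 to 179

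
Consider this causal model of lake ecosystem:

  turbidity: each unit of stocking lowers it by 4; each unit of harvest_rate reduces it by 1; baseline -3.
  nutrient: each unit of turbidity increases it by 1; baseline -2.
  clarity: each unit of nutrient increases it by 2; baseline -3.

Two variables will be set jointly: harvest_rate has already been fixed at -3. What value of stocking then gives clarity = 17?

stocking = -3

With harvest_rate held at -3:
Substituting into the turbidity equation gives turbidity = -4*stocking.
This gives nutrient = -4*stocking - 2.
Substituting into the clarity equation gives clarity = -8*stocking - 7.
Solve -8*stocking - 7 = 17: stocking = (17 + 7) / -8 = -3.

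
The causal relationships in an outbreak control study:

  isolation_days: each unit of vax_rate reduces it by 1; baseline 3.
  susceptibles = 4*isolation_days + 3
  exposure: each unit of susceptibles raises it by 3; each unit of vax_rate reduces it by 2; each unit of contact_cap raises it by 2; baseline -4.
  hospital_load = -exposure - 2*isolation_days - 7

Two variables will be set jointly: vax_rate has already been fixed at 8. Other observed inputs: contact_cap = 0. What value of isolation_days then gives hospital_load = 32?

isolation_days = -2

With vax_rate held at 8:
Intervening on isolation_days fixes its value directly, overriding its dependence on vax_rate.
Substituting into the exposure equation gives exposure = 12*isolation_days - 11.
So hospital_load = -14*isolation_days + 4.
Solve -14*isolation_days + 4 = 32: isolation_days = (32 - 4) / -14 = -2.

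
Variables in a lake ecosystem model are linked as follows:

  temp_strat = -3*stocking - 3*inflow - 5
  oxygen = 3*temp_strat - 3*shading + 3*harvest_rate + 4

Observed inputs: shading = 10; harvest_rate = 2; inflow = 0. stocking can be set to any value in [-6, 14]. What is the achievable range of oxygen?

Substituting into the temp_strat equation gives temp_strat = -3*stocking - 5.
So oxygen = -9*stocking - 35.
Linear in stocking, so extremes are at the endpoints: stocking = -6 gives oxygen = 19; stocking = 14 gives oxygen = -161.

-161 to 19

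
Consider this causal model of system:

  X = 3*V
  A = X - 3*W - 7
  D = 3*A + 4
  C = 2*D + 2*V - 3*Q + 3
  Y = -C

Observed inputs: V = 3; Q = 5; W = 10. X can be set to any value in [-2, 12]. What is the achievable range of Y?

148 to 232

Intervening on X fixes its value directly, overriding its dependence on V.
Substituting into the A equation gives A = X - 37.
So D = 3*X - 107.
So C = 6*X - 220.
Substituting into the Y equation gives Y = -6*X + 220.
Linear in X, so extremes are at the endpoints: X = -2 gives Y = 232; X = 12 gives Y = 148.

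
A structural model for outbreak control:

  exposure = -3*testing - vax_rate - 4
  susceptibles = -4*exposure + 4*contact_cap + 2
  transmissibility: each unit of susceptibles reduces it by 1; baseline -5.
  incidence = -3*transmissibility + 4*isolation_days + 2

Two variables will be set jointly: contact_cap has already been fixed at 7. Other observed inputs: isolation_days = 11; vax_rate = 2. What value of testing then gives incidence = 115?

testing = -3

With contact_cap held at 7:
Substituting into the exposure equation gives exposure = -3*testing - 6.
susceptibles becomes 12*testing + 54.
So transmissibility = -12*testing - 59.
incidence becomes 36*testing + 223.
Solve 36*testing + 223 = 115: testing = (115 - 223) / 36 = -3.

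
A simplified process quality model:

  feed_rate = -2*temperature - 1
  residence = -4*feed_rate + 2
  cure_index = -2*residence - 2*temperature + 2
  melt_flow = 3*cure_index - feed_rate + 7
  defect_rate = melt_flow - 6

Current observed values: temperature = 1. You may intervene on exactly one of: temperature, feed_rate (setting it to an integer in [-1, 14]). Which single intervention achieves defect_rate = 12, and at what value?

set feed_rate = 1

Intervening on temperature: defect_rate = -52*temperature - 28. Reaching 12 requires temperature = -10/13, not an integer.
Intervening on feed_rate: with other inputs at their observed values, defect_rate = 23*feed_rate - 11. Solving for 12 gives feed_rate = 1, within [-1, 14].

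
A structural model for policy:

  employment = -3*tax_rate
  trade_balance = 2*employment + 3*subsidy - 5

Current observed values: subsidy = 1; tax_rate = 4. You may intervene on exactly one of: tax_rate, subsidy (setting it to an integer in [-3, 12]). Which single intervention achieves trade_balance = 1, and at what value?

set subsidy = 10

Intervening on tax_rate: trade_balance = -6*tax_rate - 2. Reaching 1 requires tax_rate = -1/2, not an integer.
Intervening on subsidy: with other inputs at their observed values, trade_balance = 3*subsidy - 29. Solving for 1 gives subsidy = 10, within [-3, 12].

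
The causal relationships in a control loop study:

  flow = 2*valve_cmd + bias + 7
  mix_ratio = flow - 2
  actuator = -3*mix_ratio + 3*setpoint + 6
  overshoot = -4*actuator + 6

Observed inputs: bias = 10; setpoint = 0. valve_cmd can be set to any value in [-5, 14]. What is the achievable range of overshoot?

42 to 498

Substituting into the flow equation gives flow = 2*valve_cmd + 17.
Substituting into the mix_ratio equation gives mix_ratio = 2*valve_cmd + 15.
Substituting into the actuator equation gives actuator = -6*valve_cmd - 39.
Substituting into the overshoot equation gives overshoot = 24*valve_cmd + 162.
Linear in valve_cmd, so extremes are at the endpoints: valve_cmd = -5 gives overshoot = 42; valve_cmd = 14 gives overshoot = 498.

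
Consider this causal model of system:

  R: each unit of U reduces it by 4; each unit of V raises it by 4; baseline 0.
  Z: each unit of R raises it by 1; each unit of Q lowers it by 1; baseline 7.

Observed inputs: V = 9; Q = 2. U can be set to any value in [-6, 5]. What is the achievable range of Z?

Substituting into the R equation gives R = -4*U + 36.
Substituting into the Z equation gives Z = -4*U + 41.
Linear in U, so extremes are at the endpoints: U = -6 gives Z = 65; U = 5 gives Z = 21.

21 to 65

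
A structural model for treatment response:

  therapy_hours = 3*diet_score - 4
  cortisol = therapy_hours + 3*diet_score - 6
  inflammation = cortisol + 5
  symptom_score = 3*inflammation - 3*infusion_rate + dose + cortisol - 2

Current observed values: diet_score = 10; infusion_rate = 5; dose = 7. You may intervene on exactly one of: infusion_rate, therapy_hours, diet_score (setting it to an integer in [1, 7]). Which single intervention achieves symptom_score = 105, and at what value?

set therapy_hours = 1

Intervening on infusion_rate: symptom_score = -3*infusion_rate + 220. Reaching 105 requires infusion_rate = 115/3, not an integer.
Intervening on therapy_hours: with other inputs at their observed values, symptom_score = 4*therapy_hours + 101. Solving for 105 gives therapy_hours = 1, within [1, 7].
Intervening on diet_score: symptom_score = 24*diet_score - 35. Reaching 105 requires diet_score = 35/6, not an integer.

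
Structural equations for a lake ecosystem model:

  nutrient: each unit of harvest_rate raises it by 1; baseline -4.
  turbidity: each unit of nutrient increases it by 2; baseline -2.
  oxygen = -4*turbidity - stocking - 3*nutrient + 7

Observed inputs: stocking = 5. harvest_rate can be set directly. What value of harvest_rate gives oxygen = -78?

harvest_rate = 12

Substituting into the turbidity equation gives turbidity = 2*harvest_rate - 10.
Substituting into the oxygen equation gives oxygen = -11*harvest_rate + 54.
Solve -11*harvest_rate + 54 = -78: harvest_rate = (-78 - 54) / -11 = 12.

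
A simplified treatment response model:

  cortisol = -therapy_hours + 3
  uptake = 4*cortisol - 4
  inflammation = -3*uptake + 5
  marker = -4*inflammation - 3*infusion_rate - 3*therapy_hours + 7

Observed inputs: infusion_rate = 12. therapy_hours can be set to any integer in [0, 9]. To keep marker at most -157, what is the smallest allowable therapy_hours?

Substituting into the uptake equation gives uptake = -4*therapy_hours + 8.
inflammation becomes 12*therapy_hours - 19.
This gives marker = -51*therapy_hours + 47.
Require -51*therapy_hours + 47 ≤ -157, so therapy_hours ≥ 4.
The smallest integer in [0, 9] satisfying this is 4.

therapy_hours = 4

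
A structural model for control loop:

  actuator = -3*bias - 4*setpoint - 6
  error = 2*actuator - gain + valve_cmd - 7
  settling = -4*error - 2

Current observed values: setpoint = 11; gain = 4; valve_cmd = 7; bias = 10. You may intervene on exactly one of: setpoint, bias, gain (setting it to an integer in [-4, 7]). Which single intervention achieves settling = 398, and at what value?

set setpoint = 3

Intervening on setpoint: with other inputs at their observed values, settling = 32*setpoint + 302. Solving for 398 gives setpoint = 3, within [-4, 7].
Intervening on bias: settling = 24*bias + 414. Reaching 398 requires bias = -2/3, not an integer.
Intervening on gain: settling = 4*gain + 638. Reaching 398 requires gain = -60, outside [-4, 7].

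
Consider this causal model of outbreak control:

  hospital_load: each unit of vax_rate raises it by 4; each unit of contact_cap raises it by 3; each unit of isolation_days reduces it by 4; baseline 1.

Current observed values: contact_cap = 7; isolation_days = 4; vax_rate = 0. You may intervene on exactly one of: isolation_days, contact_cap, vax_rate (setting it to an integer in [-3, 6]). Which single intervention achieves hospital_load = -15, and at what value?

set contact_cap = 0

Intervening on isolation_days: hospital_load = -4*isolation_days + 22. Reaching -15 requires isolation_days = 37/4, not an integer.
Intervening on contact_cap: with other inputs at their observed values, hospital_load = 3*contact_cap - 15. Solving for -15 gives contact_cap = 0, within [-3, 6].
Intervening on vax_rate: hospital_load = 4*vax_rate + 6. Reaching -15 requires vax_rate = -21/4, not an integer.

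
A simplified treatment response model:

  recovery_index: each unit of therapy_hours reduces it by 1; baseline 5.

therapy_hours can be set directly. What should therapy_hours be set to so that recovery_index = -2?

Solve -therapy_hours + 5 = -2: therapy_hours = (-2 - 5) / -1 = 7.

therapy_hours = 7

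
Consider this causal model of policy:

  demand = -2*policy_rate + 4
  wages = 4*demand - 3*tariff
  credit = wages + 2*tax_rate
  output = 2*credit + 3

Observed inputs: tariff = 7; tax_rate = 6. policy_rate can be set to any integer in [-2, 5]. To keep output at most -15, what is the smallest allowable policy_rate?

policy_rate = 2

Substituting into the wages equation gives wages = -8*policy_rate - 5.
Substituting into the credit equation gives credit = -8*policy_rate + 7.
Substituting into the output equation gives output = -16*policy_rate + 17.
Require -16*policy_rate + 17 ≤ -15, so policy_rate ≥ 2.
The smallest integer in [-2, 5] satisfying this is 2.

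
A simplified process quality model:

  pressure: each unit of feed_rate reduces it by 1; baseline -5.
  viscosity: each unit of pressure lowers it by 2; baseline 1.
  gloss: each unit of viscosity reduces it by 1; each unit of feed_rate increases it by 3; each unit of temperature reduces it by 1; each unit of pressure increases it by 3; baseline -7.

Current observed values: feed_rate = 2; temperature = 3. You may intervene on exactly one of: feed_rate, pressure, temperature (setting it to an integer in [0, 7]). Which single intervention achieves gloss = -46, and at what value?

Intervening on feed_rate: with other inputs at their observed values, gloss = -2*feed_rate - 36. Solving for -46 gives feed_rate = 5, within [0, 7].
Intervening on pressure: gloss = 5*pressure - 5. Reaching -46 requires pressure = -41/5, not an integer.
Intervening on temperature: gloss = -temperature - 37. Reaching -46 requires temperature = 9, outside [0, 7].

set feed_rate = 5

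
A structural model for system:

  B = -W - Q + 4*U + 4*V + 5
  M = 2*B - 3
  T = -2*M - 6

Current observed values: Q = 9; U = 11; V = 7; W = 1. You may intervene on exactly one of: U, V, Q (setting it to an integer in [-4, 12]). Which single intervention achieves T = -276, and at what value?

Intervening on U: T = -16*U - 92. Reaching -276 requires U = 23/2, not an integer.
Intervening on V: T = -16*V - 156. Reaching -276 requires V = 15/2, not an integer.
Intervening on Q: with other inputs at their observed values, T = 4*Q - 304. Solving for -276 gives Q = 7, within [-4, 12].

set Q = 7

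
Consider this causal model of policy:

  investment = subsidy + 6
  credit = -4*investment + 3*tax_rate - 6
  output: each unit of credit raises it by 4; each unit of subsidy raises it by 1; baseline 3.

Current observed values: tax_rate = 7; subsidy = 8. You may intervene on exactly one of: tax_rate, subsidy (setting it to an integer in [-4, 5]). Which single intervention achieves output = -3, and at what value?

set subsidy = -2

Intervening on tax_rate: output = 12*tax_rate - 237. Reaching -3 requires tax_rate = 39/2, not an integer.
Intervening on subsidy: with other inputs at their observed values, output = -15*subsidy - 33. Solving for -3 gives subsidy = -2, within [-4, 5].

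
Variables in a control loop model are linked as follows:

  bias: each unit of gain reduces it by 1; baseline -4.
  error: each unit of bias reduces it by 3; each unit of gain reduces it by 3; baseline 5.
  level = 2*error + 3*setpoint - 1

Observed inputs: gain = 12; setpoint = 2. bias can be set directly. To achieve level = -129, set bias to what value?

Intervening on bias fixes its value directly, overriding its dependence on gain.
Substituting into the error equation gives error = -3*bias - 31.
Substituting into the level equation gives level = -6*bias - 57.
Solve -6*bias - 57 = -129: bias = (-129 + 57) / -6 = 12.

bias = 12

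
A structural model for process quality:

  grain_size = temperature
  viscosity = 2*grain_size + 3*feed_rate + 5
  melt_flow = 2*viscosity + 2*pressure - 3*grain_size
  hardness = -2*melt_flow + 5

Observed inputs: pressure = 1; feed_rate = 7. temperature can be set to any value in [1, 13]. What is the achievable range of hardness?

-129 to -105

Substituting into the viscosity equation gives viscosity = 2*temperature + 26.
This gives melt_flow = temperature + 54.
Substituting into the hardness equation gives hardness = -2*temperature - 103.
Linear in temperature, so extremes are at the endpoints: temperature = 1 gives hardness = -105; temperature = 13 gives hardness = -129.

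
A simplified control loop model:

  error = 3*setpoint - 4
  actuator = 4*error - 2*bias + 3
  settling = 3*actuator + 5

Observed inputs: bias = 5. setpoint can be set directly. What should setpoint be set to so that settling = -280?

setpoint = -6

Substituting into the actuator equation gives actuator = 12*setpoint - 23.
Substituting into the settling equation gives settling = 36*setpoint - 64.
Solve 36*setpoint - 64 = -280: setpoint = (-280 + 64) / 36 = -6.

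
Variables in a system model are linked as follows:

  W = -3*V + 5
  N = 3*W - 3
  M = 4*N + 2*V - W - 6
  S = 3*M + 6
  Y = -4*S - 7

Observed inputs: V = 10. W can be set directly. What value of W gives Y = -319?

Intervening on W fixes its value directly, overriding its dependence on V.
Substituting into the M equation gives M = 11*W + 2.
Substituting into the S equation gives S = 33*W + 12.
So Y = -132*W - 55.
Solve -132*W - 55 = -319: W = (-319 + 55) / -132 = 2.

W = 2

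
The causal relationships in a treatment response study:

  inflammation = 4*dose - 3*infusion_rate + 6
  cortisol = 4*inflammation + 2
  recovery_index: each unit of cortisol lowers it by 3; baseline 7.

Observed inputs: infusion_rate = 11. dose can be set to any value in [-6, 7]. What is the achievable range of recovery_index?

-11 to 613

Substituting into the inflammation equation gives inflammation = 4*dose - 27.
So cortisol = 16*dose - 106.
So recovery_index = -48*dose + 325.
Linear in dose, so extremes are at the endpoints: dose = -6 gives recovery_index = 613; dose = 7 gives recovery_index = -11.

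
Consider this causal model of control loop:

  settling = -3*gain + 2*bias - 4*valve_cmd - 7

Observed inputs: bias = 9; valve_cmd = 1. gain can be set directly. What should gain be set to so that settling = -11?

gain = 6

Substituting into the settling equation gives settling = -3*gain + 7.
Solve -3*gain + 7 = -11: gain = (-11 - 7) / -3 = 6.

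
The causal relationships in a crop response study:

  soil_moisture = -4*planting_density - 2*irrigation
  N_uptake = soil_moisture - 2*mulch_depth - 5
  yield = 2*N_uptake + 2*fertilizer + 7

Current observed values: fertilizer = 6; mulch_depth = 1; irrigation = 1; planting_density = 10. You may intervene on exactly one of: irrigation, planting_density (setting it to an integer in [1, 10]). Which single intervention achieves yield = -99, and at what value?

set irrigation = 6

Intervening on irrigation: with other inputs at their observed values, yield = -4*irrigation - 75. Solving for -99 gives irrigation = 6, within [1, 10].
Intervening on planting_density: yield = -8*planting_density + 1. Reaching -99 requires planting_density = 25/2, not an integer.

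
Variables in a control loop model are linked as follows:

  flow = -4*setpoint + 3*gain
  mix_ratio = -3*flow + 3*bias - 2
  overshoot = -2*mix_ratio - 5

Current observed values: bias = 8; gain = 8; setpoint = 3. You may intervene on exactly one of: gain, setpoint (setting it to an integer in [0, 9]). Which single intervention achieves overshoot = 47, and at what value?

set setpoint = 2

Intervening on gain: overshoot = 18*gain - 121. Reaching 47 requires gain = 28/3, not an integer.
Intervening on setpoint: with other inputs at their observed values, overshoot = -24*setpoint + 95. Solving for 47 gives setpoint = 2, within [0, 9].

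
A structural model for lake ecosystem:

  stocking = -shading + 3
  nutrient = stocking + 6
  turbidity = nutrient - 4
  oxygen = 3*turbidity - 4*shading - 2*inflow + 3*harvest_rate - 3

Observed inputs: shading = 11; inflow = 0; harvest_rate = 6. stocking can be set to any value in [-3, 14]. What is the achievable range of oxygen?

-32 to 19

Intervening on stocking fixes its value directly, overriding its dependence on shading.
Substituting into the turbidity equation gives turbidity = stocking + 2.
Substituting into the oxygen equation gives oxygen = 3*stocking - 23.
Linear in stocking, so extremes are at the endpoints: stocking = -3 gives oxygen = -32; stocking = 14 gives oxygen = 19.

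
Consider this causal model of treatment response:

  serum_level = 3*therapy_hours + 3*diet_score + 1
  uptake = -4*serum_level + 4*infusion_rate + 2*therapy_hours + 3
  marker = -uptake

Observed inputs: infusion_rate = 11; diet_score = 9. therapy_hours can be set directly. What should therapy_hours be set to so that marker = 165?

Substituting into the serum_level equation gives serum_level = 3*therapy_hours + 28.
uptake becomes -10*therapy_hours - 65.
Substituting into the marker equation gives marker = 10*therapy_hours + 65.
Solve 10*therapy_hours + 65 = 165: therapy_hours = (165 - 65) / 10 = 10.

therapy_hours = 10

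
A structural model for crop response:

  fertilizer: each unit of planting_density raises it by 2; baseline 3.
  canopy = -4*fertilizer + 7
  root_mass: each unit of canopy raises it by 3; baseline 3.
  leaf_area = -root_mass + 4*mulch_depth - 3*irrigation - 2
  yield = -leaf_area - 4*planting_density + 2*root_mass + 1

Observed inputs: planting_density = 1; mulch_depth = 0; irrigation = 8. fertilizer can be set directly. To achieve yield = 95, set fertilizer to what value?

fertilizer = 0

Intervening on fertilizer fixes its value directly, overriding its dependence on planting_density.
Substituting into the root_mass equation gives root_mass = -12*fertilizer + 24.
Substituting into the leaf_area equation gives leaf_area = 12*fertilizer - 50.
yield becomes -36*fertilizer + 95.
Solve -36*fertilizer + 95 = 95: fertilizer = (95 - 95) / -36 = 0.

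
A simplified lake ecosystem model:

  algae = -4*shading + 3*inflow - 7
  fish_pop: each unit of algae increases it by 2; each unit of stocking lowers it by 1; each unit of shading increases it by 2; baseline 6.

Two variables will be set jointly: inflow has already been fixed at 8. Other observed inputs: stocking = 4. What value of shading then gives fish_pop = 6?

shading = 5

With inflow held at 8:
Substituting into the algae equation gives algae = -4*shading + 17.
Substituting into the fish_pop equation gives fish_pop = -6*shading + 36.
Solve -6*shading + 36 = 6: shading = (6 - 36) / -6 = 5.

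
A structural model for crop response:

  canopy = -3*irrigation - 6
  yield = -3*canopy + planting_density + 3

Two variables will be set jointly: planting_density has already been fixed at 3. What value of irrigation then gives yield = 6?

With planting_density held at 3:
Substituting into the yield equation gives yield = 9*irrigation + 24.
Solve 9*irrigation + 24 = 6: irrigation = (6 - 24) / 9 = -2.

irrigation = -2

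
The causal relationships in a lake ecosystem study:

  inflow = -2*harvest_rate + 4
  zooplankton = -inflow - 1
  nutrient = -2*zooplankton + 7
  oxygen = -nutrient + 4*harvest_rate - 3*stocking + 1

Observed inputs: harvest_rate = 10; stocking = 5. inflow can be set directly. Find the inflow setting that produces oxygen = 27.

inflow = -5

Intervening on inflow fixes its value directly, overriding its dependence on harvest_rate.
Substituting into the nutrient equation gives nutrient = 2*inflow + 9.
oxygen becomes -2*inflow + 17.
Solve -2*inflow + 17 = 27: inflow = (27 - 17) / -2 = -5.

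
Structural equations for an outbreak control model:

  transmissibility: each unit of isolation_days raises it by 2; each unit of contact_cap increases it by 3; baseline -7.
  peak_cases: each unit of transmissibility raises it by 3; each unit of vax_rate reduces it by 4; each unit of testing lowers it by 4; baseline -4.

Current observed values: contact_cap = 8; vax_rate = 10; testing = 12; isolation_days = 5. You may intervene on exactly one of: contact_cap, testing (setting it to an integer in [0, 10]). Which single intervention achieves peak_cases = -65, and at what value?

set contact_cap = 2

Intervening on contact_cap: with other inputs at their observed values, peak_cases = 9*contact_cap - 83. Solving for -65 gives contact_cap = 2, within [0, 10].
Intervening on testing: peak_cases = -4*testing + 37. Reaching -65 requires testing = 51/2, not an integer.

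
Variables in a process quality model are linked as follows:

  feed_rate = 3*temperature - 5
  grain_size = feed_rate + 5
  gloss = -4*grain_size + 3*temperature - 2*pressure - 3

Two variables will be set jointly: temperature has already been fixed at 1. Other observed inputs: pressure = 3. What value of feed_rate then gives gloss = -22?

feed_rate = -1

With temperature held at 1:
Intervening on feed_rate fixes its value directly, overriding its dependence on temperature.
Substituting into the gloss equation gives gloss = -4*feed_rate - 26.
Solve -4*feed_rate - 26 = -22: feed_rate = (-22 + 26) / -4 = -1.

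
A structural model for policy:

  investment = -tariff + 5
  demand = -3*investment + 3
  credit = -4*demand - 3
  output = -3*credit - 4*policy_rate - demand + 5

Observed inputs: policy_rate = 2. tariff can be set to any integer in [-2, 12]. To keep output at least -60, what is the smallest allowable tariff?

tariff = 2

Substituting into the demand equation gives demand = 3*tariff - 12.
Substituting into the credit equation gives credit = -12*tariff + 45.
output becomes 33*tariff - 126.
Require 33*tariff - 126 ≥ -60, so tariff ≥ 2.
The smallest integer in [-2, 12] satisfying this is 2.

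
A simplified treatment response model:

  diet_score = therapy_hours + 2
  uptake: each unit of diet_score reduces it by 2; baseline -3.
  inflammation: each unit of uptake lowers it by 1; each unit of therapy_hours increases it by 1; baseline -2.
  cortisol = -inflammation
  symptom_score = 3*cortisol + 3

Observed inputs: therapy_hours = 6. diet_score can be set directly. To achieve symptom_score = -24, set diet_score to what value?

Intervening on diet_score fixes its value directly, overriding its dependence on therapy_hours.
Substituting into the inflammation equation gives inflammation = 2*diet_score + 7.
Substituting into the cortisol equation gives cortisol = -2*diet_score - 7.
symptom_score becomes -6*diet_score - 18.
Solve -6*diet_score - 18 = -24: diet_score = (-24 + 18) / -6 = 1.

diet_score = 1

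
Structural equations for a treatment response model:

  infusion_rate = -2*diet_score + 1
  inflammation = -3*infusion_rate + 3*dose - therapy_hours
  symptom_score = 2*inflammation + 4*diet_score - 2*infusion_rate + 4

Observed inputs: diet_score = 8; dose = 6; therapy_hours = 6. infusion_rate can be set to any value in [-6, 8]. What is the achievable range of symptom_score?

-4 to 108

Intervening on infusion_rate fixes its value directly, overriding its dependence on diet_score.
Substituting into the inflammation equation gives inflammation = -3*infusion_rate + 12.
This gives symptom_score = -8*infusion_rate + 60.
Linear in infusion_rate, so extremes are at the endpoints: infusion_rate = -6 gives symptom_score = 108; infusion_rate = 8 gives symptom_score = -4.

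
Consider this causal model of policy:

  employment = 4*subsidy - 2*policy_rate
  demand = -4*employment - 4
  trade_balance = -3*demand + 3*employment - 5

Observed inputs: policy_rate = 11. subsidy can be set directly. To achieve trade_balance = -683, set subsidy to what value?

Substituting into the employment equation gives employment = 4*subsidy - 22.
Substituting into the demand equation gives demand = -16*subsidy + 84.
Substituting into the trade_balance equation gives trade_balance = 60*subsidy - 323.
Solve 60*subsidy - 323 = -683: subsidy = (-683 + 323) / 60 = -6.

subsidy = -6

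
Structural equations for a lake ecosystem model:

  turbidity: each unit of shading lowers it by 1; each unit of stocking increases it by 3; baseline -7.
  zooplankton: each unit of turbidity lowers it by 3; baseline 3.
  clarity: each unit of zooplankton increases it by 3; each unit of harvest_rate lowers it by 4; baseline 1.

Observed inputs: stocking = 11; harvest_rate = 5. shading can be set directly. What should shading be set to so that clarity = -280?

shading = -4

Substituting into the turbidity equation gives turbidity = -shading + 26.
So zooplankton = 3*shading - 75.
Substituting into the clarity equation gives clarity = 9*shading - 244.
Solve 9*shading - 244 = -280: shading = (-280 + 244) / 9 = -4.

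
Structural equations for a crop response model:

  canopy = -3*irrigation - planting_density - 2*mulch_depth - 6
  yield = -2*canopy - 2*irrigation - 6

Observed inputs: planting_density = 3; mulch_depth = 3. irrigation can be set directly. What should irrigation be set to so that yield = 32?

Substituting into the canopy equation gives canopy = -3*irrigation - 15.
yield becomes 4*irrigation + 24.
Solve 4*irrigation + 24 = 32: irrigation = (32 - 24) / 4 = 2.

irrigation = 2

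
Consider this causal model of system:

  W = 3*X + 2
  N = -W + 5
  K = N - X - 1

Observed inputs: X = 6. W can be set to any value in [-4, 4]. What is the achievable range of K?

Intervening on W fixes its value directly, overriding its dependence on X.
Substituting into the K equation gives K = -W - 2.
Linear in W, so extremes are at the endpoints: W = -4 gives K = 2; W = 4 gives K = -6.

-6 to 2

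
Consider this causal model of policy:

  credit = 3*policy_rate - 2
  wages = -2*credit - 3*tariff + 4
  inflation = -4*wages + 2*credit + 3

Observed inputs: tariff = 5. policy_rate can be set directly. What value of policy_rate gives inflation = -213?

Substituting into the wages equation gives wages = -6*policy_rate - 7.
This gives inflation = 30*policy_rate + 27.
Solve 30*policy_rate + 27 = -213: policy_rate = (-213 - 27) / 30 = -8.

policy_rate = -8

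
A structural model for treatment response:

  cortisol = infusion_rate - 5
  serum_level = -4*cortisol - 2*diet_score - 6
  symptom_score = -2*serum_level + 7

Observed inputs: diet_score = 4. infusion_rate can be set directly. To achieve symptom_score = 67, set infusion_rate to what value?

infusion_rate = 9

Substituting into the serum_level equation gives serum_level = -4*infusion_rate + 6.
This gives symptom_score = 8*infusion_rate - 5.
Solve 8*infusion_rate - 5 = 67: infusion_rate = (67 + 5) / 8 = 9.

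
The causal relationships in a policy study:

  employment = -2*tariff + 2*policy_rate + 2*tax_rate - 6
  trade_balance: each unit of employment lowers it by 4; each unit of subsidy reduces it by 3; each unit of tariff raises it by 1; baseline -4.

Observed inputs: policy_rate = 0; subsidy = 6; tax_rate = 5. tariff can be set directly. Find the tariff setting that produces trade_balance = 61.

Substituting into the employment equation gives employment = -2*tariff + 4.
Substituting into the trade_balance equation gives trade_balance = 9*tariff - 38.
Solve 9*tariff - 38 = 61: tariff = (61 + 38) / 9 = 11.

tariff = 11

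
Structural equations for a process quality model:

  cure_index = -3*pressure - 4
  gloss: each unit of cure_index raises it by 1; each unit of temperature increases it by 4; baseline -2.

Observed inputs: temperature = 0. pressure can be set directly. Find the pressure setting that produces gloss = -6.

pressure = 0

Substituting into the gloss equation gives gloss = -3*pressure - 6.
Solve -3*pressure - 6 = -6: pressure = (-6 + 6) / -3 = 0.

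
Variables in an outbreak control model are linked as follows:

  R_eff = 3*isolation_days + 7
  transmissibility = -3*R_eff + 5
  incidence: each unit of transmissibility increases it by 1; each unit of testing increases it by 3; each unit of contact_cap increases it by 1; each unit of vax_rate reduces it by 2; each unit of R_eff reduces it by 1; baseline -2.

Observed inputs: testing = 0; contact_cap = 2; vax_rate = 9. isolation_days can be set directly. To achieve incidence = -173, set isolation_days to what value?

Substituting into the transmissibility equation gives transmissibility = -9*isolation_days - 16.
This gives incidence = -12*isolation_days - 41.
Solve -12*isolation_days - 41 = -173: isolation_days = (-173 + 41) / -12 = 11.

isolation_days = 11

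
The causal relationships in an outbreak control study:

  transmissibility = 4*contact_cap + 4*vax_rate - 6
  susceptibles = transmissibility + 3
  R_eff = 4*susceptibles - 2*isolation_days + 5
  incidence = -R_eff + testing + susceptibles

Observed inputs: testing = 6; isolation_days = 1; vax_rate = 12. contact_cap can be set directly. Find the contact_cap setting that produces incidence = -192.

Substituting into the transmissibility equation gives transmissibility = 4*contact_cap + 42.
Substituting into the susceptibles equation gives susceptibles = 4*contact_cap + 45.
This gives R_eff = 16*contact_cap + 183.
This gives incidence = -12*contact_cap - 132.
Solve -12*contact_cap - 132 = -192: contact_cap = (-192 + 132) / -12 = 5.

contact_cap = 5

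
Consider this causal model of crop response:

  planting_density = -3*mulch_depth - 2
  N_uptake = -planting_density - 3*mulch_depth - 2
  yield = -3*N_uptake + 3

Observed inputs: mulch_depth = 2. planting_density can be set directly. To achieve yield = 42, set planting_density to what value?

planting_density = 5

Intervening on planting_density fixes its value directly, overriding its dependence on mulch_depth.
Substituting into the N_uptake equation gives N_uptake = -planting_density - 8.
Substituting into the yield equation gives yield = 3*planting_density + 27.
Solve 3*planting_density + 27 = 42: planting_density = (42 - 27) / 3 = 5.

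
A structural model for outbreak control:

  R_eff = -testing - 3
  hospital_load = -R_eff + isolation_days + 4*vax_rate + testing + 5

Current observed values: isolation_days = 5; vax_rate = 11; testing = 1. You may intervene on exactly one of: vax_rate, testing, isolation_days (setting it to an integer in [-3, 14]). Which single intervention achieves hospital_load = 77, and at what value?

set testing = 10

Intervening on vax_rate: hospital_load = 4*vax_rate + 15. Reaching 77 requires vax_rate = 31/2, not an integer.
Intervening on testing: with other inputs at their observed values, hospital_load = 2*testing + 57. Solving for 77 gives testing = 10, within [-3, 14].
Intervening on isolation_days: hospital_load = isolation_days + 54. Reaching 77 requires isolation_days = 23, outside [-3, 14].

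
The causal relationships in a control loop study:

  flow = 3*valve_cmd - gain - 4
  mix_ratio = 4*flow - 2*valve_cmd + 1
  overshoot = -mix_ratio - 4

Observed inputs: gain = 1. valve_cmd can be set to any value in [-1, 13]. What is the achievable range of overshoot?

Substituting into the flow equation gives flow = 3*valve_cmd - 5.
mix_ratio becomes 10*valve_cmd - 19.
Substituting into the overshoot equation gives overshoot = -10*valve_cmd + 15.
Linear in valve_cmd, so extremes are at the endpoints: valve_cmd = -1 gives overshoot = 25; valve_cmd = 13 gives overshoot = -115.

-115 to 25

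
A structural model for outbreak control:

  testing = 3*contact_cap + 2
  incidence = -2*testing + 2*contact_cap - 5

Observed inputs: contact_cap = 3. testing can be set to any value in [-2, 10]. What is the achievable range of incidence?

Intervening on testing fixes its value directly, overriding its dependence on contact_cap.
Substituting into the incidence equation gives incidence = -2*testing + 1.
Linear in testing, so extremes are at the endpoints: testing = -2 gives incidence = 5; testing = 10 gives incidence = -19.

-19 to 5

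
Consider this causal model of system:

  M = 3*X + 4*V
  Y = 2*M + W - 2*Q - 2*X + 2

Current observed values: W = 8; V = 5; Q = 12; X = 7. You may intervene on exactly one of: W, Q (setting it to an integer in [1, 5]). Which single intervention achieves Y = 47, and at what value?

Intervening on W: with other inputs at their observed values, Y = W + 46. Solving for 47 gives W = 1, within [1, 5].
Intervening on Q: Y = -2*Q + 78. Reaching 47 requires Q = 31/2, not an integer.

set W = 1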